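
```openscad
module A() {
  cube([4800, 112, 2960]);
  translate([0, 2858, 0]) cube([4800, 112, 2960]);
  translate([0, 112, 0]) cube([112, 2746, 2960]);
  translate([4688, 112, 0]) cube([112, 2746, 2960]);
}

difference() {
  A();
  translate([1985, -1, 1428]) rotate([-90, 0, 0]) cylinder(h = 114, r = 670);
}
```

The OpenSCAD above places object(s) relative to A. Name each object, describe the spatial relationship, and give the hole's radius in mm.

A is a house frame. The house frame has a circular hole through its front wall. The hole's radius is 670 mm.

The subtracted cylinder has r = 670 mm.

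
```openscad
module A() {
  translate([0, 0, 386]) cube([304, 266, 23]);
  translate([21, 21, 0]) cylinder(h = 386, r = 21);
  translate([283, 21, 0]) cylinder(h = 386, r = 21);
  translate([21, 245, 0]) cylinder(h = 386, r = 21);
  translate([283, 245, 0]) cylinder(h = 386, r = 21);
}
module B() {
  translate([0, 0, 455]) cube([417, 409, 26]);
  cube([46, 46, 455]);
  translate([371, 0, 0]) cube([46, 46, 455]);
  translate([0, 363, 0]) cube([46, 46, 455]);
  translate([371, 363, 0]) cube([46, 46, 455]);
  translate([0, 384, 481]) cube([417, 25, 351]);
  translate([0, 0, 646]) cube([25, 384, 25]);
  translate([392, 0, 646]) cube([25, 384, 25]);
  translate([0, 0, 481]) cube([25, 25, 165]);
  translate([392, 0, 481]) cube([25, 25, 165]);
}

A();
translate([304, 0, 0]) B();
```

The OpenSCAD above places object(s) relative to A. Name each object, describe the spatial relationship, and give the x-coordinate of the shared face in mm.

The stool's +x face and the chair's −x face are both at x = 304 mm.

A is a stool. B is a chair. The chair is against the stool's +x side, with their −y faces flush. The x-coordinate of the shared face is 304 mm.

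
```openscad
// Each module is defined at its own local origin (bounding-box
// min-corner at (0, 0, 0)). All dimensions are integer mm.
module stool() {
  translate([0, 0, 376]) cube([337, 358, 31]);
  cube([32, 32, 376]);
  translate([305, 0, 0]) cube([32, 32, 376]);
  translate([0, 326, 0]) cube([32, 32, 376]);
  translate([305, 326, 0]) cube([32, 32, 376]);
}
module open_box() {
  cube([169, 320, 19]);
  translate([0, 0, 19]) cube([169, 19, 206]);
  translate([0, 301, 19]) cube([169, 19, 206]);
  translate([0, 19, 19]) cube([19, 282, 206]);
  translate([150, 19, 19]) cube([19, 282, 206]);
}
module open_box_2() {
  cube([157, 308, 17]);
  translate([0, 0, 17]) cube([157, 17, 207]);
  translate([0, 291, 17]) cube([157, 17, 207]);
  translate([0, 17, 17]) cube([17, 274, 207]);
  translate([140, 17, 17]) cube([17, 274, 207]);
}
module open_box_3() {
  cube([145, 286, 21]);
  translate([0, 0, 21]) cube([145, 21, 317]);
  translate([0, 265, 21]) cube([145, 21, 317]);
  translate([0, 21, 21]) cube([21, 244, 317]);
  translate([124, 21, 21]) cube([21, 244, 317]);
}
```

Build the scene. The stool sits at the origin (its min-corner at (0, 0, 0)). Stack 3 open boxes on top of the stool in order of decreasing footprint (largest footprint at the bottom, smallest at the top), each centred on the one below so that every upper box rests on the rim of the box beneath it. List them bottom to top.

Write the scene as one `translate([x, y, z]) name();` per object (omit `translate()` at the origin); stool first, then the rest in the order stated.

stool();
translate([84, 19, 407]) open_box();
translate([90, 25, 632]) open_box_2();
translate([96, 36, 856]) open_box_3();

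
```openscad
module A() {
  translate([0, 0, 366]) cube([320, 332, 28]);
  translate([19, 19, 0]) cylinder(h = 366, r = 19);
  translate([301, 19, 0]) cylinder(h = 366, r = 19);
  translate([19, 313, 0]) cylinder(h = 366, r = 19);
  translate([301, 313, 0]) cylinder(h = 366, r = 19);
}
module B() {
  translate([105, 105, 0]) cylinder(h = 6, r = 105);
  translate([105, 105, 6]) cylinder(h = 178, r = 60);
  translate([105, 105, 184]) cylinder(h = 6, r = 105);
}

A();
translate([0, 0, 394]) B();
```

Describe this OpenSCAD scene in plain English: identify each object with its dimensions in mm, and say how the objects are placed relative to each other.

A is a simple wooden stool: a rectangular seat 320 mm (x) by 332 mm (y), 28 mm thick, top face at z = 394 mm, on four round legs, each 38 mm in diameter. The legs rest on z = 0, each leg's axis is inset half a diameter from the nearest pair of seat edges (so the leg's bounding box is flush with the corner).

B is a spool: two coaxial disc flanges of radius 105 mm and thickness 6 mm, joined by a core cylinder of radius 60 mm and height 178 mm. The lower flange rests on z = 0 and the three cylinders share a vertical axis.

The spool is on top of the stool.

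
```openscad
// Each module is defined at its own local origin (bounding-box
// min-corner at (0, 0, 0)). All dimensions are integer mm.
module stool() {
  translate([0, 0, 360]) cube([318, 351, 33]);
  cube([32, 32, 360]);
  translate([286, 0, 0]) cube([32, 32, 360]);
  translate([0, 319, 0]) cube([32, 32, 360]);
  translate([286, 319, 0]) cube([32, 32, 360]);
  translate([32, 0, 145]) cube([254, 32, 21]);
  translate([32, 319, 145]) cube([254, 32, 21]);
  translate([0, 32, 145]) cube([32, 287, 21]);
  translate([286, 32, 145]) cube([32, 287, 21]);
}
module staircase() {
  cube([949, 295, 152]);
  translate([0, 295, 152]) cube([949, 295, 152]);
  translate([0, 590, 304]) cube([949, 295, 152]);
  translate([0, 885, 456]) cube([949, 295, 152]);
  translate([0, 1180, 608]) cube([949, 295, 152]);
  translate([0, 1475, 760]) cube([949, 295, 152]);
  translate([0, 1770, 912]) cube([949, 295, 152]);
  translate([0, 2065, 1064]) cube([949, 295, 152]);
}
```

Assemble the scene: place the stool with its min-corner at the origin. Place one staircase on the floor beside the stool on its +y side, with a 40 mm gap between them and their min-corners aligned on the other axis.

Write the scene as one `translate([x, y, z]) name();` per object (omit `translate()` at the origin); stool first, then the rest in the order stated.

stool();
translate([0, 391, 0]) staircase();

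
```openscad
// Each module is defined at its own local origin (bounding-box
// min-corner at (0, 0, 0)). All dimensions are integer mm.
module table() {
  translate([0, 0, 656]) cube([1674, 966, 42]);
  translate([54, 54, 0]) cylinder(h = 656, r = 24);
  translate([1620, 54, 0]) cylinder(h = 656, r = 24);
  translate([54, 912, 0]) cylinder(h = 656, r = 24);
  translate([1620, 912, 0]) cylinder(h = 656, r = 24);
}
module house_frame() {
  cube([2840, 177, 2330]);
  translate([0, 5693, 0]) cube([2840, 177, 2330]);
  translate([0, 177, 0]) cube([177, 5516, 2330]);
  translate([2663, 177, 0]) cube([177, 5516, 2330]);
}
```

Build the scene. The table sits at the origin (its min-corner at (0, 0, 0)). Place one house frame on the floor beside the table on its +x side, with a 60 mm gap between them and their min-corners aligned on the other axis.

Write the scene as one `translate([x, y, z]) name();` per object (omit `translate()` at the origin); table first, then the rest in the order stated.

table();
translate([1734, 0, 0]) house_frame();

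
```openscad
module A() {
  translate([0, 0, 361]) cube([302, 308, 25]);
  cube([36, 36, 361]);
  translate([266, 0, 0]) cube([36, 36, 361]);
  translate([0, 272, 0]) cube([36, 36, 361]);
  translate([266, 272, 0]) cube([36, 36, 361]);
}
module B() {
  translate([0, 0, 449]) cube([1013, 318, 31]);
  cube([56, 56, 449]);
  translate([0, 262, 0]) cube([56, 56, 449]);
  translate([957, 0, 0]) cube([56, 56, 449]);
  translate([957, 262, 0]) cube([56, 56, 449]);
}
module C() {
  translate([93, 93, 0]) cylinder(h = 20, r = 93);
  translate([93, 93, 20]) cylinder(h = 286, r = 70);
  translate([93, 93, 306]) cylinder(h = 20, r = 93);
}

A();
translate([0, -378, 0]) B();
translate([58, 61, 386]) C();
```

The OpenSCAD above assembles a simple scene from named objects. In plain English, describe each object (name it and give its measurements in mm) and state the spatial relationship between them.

A is a simple wooden stool: a rectangular seat 302 mm (x) by 308 mm (y), 25 mm thick, top face at z = 386 mm, on four square legs, each 36×36 mm in cross-section. The legs rest on z = 0, each flush with a corner of the seat.

B is a long wooden bench with a 1013 mm (x) × 318 mm (y) seat, 31 mm thick, its top surface 480 mm above the floor. Four 56 mm square legs at the seat corners, flush with the edges, run from z = 0 to the seat underside.

C is a spool: two coaxial disc flanges of radius 93 mm and thickness 20 mm, joined by a core cylinder of radius 70 mm and height 286 mm. The lower flange rests on z = 0 and the three cylinders share a vertical axis.

The bench is on the floor beside the stool on its −y side. The spool is on top of the stool, centred.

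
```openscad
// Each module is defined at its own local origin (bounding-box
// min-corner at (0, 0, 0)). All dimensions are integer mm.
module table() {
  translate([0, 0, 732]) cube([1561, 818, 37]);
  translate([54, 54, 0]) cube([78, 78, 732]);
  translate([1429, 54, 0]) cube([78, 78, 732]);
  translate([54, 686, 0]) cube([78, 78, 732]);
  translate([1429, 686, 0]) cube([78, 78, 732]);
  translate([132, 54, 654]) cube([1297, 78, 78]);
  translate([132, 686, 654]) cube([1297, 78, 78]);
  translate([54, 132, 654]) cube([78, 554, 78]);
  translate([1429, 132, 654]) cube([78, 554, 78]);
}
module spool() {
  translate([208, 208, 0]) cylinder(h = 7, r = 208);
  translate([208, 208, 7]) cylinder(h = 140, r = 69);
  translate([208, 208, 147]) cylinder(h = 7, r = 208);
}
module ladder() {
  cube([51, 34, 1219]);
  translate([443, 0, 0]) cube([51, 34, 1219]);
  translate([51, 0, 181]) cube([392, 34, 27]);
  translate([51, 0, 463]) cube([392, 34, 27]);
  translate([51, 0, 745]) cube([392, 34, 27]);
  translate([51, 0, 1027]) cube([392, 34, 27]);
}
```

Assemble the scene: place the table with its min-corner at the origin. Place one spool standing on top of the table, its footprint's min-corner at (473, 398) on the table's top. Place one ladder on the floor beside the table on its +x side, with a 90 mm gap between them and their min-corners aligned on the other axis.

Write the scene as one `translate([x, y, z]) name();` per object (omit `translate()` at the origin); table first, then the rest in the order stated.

table();
translate([473, 398, 769]) spool();
translate([1651, 0, 0]) ladder();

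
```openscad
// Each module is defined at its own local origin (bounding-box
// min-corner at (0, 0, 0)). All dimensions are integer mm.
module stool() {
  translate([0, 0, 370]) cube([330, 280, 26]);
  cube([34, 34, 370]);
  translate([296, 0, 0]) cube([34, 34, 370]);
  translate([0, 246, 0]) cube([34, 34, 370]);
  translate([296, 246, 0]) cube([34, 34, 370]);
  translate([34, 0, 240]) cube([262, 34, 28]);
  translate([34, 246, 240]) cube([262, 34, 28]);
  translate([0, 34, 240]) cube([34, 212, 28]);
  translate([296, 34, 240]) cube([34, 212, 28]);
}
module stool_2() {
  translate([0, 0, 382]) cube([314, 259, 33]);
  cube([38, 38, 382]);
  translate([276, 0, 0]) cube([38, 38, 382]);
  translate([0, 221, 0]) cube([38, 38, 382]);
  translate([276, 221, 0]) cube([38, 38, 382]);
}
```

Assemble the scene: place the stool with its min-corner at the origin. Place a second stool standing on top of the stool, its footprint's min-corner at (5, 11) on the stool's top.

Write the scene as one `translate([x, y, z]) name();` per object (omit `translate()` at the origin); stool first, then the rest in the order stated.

stool();
translate([5, 11, 396]) stool_2();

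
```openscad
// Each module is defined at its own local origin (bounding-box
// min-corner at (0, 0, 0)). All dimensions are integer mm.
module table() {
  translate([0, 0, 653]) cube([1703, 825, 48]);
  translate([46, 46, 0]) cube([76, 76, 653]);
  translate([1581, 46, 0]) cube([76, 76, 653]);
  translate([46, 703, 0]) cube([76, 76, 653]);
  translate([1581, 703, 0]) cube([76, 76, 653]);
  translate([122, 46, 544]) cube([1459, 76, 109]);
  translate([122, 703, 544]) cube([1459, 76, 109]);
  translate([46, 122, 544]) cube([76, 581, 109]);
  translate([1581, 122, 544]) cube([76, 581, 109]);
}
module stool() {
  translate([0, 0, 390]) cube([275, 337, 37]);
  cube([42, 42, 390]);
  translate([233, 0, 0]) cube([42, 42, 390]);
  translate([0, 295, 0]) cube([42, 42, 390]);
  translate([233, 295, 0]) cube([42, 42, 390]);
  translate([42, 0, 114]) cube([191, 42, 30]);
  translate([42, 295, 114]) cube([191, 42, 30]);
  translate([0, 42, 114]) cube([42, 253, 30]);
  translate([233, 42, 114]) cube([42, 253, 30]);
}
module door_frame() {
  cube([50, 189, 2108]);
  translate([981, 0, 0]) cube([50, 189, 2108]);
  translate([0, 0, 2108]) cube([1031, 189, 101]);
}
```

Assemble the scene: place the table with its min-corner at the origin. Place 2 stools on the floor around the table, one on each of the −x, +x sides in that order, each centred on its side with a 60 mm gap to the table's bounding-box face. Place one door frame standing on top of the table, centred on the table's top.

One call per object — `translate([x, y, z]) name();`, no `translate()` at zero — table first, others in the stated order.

table();
translate([-335, 244, 0]) stool();
translate([1763, 244, 0]) stool();
translate([336, 318, 701]) door_frame();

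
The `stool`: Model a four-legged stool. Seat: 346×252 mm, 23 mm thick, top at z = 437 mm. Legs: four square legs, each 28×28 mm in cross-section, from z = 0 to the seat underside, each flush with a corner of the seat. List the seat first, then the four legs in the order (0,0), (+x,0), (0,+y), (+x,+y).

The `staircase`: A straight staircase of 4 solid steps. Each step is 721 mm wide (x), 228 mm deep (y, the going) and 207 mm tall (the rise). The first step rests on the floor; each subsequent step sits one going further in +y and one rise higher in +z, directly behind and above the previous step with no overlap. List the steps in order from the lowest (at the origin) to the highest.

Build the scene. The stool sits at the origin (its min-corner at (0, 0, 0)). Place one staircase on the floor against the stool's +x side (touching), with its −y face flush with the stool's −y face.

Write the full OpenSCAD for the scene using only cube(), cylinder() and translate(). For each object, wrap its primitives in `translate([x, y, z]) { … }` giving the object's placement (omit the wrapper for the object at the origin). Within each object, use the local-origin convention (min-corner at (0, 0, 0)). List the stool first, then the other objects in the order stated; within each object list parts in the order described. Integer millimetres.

translate([0, 0, 414]) cube([346, 252, 23]);
cube([28, 28, 414]);
translate([318, 0, 0]) cube([28, 28, 414]);
translate([0, 224, 0]) cube([28, 28, 414]);
translate([318, 224, 0]) cube([28, 28, 414]);
translate([346, 0, 0]) {
  cube([721, 228, 207]);
  translate([0, 228, 207]) cube([721, 228, 207]);
  translate([0, 456, 414]) cube([721, 228, 207]);
  translate([0, 684, 621]) cube([721, 228, 207]);
}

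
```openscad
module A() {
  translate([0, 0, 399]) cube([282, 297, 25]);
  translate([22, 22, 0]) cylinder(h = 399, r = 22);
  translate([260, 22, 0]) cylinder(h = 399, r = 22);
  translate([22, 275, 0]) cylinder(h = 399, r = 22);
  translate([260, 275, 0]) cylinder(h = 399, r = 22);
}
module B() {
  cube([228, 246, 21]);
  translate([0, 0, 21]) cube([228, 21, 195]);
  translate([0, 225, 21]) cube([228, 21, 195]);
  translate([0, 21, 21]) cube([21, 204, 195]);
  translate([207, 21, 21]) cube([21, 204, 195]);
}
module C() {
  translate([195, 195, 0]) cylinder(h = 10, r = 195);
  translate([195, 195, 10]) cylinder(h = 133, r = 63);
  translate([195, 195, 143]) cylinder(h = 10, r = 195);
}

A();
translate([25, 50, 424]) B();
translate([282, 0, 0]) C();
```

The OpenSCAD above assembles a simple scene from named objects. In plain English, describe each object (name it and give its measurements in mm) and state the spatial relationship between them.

A is a four-legged stool. The seat is a 282×297×25 mm slab whose top surface is at z = 424 mm; four round legs, each 44 mm in diameter, run from the floor (z = 0) to the underside of the seat, each leg's axis is inset half a diameter from the nearest pair of seat edges (so the leg's bounding box is flush with the corner).

B is an open storage box with external size 228×246×216 mm and wall thickness 21 mm (the base is also 21 mm thick). The base covers the whole footprint; the four walls stand on the base, with the y-facing walls full-width and the x-facing walls fitting between their inner faces.

C is a spool: two coaxial disc flanges of radius 195 mm and thickness 10 mm, joined by a core cylinder of radius 63 mm and height 133 mm. The lower flange rests on z = 0 and the three cylinders share a vertical axis.

The open box is on top of the stool. The spool is against the stool's +x side, with their −y faces flush.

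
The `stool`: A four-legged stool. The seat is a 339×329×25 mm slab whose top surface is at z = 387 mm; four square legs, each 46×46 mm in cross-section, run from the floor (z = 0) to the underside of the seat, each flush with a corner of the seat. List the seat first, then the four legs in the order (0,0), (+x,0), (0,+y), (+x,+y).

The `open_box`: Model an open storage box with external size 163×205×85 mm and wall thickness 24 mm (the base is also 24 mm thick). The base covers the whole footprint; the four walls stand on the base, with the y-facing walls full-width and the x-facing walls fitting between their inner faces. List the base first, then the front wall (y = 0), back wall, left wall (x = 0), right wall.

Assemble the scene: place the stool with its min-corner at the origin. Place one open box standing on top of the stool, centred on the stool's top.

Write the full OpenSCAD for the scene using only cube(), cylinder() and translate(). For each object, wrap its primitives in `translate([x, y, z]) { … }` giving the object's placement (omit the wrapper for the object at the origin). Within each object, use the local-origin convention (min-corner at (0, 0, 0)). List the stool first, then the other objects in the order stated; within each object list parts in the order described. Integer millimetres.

translate([0, 0, 362]) cube([339, 329, 25]);
cube([46, 46, 362]);
translate([293, 0, 0]) cube([46, 46, 362]);
translate([0, 283, 0]) cube([46, 46, 362]);
translate([293, 283, 0]) cube([46, 46, 362]);
translate([88, 62, 387]) {
  cube([163, 205, 24]);
  translate([0, 0, 24]) cube([163, 24, 61]);
  translate([0, 181, 24]) cube([163, 24, 61]);
  translate([0, 24, 24]) cube([24, 157, 61]);
  translate([139, 24, 24]) cube([24, 157, 61]);
}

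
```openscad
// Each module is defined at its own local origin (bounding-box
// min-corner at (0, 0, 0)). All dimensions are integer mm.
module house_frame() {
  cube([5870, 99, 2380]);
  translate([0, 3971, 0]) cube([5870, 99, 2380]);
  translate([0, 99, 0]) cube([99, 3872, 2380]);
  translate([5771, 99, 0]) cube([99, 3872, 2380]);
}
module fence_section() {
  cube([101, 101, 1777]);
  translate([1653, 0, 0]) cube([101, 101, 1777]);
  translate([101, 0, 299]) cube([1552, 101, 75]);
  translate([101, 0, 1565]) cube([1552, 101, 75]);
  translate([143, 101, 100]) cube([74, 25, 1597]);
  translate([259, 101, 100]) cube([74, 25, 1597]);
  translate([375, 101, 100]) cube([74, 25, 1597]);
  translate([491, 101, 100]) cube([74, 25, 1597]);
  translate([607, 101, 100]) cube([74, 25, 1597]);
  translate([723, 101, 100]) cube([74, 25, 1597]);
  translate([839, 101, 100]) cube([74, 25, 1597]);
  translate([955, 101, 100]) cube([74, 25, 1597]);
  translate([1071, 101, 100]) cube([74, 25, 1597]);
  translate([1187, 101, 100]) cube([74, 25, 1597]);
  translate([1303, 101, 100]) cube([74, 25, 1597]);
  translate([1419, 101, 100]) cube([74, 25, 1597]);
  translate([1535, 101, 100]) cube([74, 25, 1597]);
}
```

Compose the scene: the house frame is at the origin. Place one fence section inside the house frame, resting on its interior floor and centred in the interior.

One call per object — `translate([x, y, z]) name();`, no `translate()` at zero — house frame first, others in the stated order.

house_frame();
translate([2058, 1972, 0]) fence_section();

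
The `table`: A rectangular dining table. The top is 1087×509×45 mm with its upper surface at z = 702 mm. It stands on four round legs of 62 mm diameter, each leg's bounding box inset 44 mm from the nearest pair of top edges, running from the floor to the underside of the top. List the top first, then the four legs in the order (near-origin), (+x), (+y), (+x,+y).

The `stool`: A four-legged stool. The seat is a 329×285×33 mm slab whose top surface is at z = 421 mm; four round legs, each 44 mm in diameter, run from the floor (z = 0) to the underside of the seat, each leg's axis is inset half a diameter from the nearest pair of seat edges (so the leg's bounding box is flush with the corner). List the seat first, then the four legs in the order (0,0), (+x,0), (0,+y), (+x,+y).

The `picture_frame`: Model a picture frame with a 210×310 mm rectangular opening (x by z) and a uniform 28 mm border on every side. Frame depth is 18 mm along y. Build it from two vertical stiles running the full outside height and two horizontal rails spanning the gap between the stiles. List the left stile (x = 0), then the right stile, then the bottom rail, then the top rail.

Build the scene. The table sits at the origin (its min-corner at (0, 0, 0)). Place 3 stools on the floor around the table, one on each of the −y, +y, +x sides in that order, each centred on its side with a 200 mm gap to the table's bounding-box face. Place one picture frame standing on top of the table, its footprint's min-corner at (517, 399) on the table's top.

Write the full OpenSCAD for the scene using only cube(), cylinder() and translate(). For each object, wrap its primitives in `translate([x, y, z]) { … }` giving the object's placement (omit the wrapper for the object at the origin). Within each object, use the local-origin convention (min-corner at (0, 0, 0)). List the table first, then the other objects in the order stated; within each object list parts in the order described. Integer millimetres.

translate([0, 0, 657]) cube([1087, 509, 45]);
translate([75, 75, 0]) cylinder(h = 657, r = 31);
translate([1012, 75, 0]) cylinder(h = 657, r = 31);
translate([75, 434, 0]) cylinder(h = 657, r = 31);
translate([1012, 434, 0]) cylinder(h = 657, r = 31);
translate([379, -485, 0]) {
  translate([0, 0, 388]) cube([329, 285, 33]);
  translate([22, 22, 0]) cylinder(h = 388, r = 22);
  translate([307, 22, 0]) cylinder(h = 388, r = 22);
  translate([22, 263, 0]) cylinder(h = 388, r = 22);
  translate([307, 263, 0]) cylinder(h = 388, r = 22);
}
translate([379, 709, 0]) {
  translate([0, 0, 388]) cube([329, 285, 33]);
  translate([22, 22, 0]) cylinder(h = 388, r = 22);
  translate([307, 22, 0]) cylinder(h = 388, r = 22);
  translate([22, 263, 0]) cylinder(h = 388, r = 22);
  translate([307, 263, 0]) cylinder(h = 388, r = 22);
}
translate([1287, 112, 0]) {
  translate([0, 0, 388]) cube([329, 285, 33]);
  translate([22, 22, 0]) cylinder(h = 388, r = 22);
  translate([307, 22, 0]) cylinder(h = 388, r = 22);
  translate([22, 263, 0]) cylinder(h = 388, r = 22);
  translate([307, 263, 0]) cylinder(h = 388, r = 22);
}
translate([517, 399, 702]) {
  cube([28, 18, 366]);
  translate([238, 0, 0]) cube([28, 18, 366]);
  translate([28, 0, 0]) cube([210, 18, 28]);
  translate([28, 0, 338]) cube([210, 18, 28]);
}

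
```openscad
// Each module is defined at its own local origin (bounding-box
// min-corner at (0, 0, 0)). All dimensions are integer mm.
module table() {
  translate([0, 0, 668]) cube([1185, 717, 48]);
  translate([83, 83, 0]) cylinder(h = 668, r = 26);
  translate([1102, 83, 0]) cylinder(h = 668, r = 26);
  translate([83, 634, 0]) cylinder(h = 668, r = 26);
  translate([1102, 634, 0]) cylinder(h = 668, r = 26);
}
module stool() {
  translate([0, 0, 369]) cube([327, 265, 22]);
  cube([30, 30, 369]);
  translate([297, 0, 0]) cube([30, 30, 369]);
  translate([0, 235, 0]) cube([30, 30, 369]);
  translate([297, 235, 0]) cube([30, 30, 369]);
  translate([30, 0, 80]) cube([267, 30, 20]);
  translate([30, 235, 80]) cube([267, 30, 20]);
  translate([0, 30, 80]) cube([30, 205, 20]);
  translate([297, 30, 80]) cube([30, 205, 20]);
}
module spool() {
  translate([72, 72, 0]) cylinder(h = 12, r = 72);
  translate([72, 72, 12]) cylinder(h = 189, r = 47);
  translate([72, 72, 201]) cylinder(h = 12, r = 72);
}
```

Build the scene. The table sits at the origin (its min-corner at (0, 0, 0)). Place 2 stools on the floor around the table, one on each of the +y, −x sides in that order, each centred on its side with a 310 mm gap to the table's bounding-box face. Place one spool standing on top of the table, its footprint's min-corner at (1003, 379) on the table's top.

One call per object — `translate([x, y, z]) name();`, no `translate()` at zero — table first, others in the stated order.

table();
translate([429, 1027, 0]) stool();
translate([-637, 226, 0]) stool();
translate([1003, 379, 716]) spool();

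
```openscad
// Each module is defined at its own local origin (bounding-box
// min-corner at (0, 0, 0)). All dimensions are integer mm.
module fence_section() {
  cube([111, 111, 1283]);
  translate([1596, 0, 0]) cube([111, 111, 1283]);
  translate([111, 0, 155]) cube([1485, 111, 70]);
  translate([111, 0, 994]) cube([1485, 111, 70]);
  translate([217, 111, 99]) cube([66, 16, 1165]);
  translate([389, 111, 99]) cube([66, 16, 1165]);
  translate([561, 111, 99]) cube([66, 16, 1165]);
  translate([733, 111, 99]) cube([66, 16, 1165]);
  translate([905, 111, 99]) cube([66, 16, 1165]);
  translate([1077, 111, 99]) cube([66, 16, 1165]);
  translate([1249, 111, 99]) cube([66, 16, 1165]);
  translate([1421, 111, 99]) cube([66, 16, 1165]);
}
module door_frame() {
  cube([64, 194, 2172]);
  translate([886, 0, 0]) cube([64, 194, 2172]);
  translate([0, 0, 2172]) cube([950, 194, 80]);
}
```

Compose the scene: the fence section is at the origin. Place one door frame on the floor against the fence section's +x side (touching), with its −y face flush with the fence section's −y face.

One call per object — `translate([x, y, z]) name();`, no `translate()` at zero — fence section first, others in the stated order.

fence_section();
translate([1707, 0, 0]) door_frame();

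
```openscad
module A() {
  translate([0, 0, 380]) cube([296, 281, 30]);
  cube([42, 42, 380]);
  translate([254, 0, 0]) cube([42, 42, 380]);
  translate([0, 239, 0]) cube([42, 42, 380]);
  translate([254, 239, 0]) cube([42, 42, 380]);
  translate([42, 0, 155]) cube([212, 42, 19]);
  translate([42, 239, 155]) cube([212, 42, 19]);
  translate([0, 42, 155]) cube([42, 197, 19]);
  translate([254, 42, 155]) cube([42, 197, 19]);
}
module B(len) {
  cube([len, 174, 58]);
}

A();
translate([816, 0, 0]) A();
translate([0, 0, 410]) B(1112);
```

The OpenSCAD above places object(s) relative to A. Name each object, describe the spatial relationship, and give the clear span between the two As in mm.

Second stool starts at x = 816; first ends at x = 296; clear span = 816 − 296 = 520 mm.

A is a stool. B is a beam. A beam spans the tops of two stools. The clear span between the two stools is 520 mm.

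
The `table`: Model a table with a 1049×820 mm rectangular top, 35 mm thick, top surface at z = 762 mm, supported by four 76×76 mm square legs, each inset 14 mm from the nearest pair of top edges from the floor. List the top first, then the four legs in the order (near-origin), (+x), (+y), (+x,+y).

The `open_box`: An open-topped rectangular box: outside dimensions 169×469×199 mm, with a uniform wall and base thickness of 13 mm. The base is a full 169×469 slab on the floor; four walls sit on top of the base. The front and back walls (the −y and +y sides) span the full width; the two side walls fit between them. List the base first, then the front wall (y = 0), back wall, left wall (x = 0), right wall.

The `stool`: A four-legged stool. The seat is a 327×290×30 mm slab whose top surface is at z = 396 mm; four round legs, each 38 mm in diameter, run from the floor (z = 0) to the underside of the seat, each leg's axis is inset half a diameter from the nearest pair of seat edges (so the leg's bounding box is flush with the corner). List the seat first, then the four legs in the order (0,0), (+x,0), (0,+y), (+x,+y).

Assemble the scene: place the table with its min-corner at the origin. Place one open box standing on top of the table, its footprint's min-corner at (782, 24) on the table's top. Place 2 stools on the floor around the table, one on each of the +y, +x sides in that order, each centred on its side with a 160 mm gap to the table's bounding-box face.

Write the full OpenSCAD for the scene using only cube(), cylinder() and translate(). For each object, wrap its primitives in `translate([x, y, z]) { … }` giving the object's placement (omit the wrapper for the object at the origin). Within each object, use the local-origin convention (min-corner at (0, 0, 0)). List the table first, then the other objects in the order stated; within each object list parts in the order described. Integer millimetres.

translate([0, 0, 727]) cube([1049, 820, 35]);
translate([14, 14, 0]) cube([76, 76, 727]);
translate([959, 14, 0]) cube([76, 76, 727]);
translate([14, 730, 0]) cube([76, 76, 727]);
translate([959, 730, 0]) cube([76, 76, 727]);
translate([782, 24, 762]) {
  cube([169, 469, 13]);
  translate([0, 0, 13]) cube([169, 13, 186]);
  translate([0, 456, 13]) cube([169, 13, 186]);
  translate([0, 13, 13]) cube([13, 443, 186]);
  translate([156, 13, 13]) cube([13, 443, 186]);
}
translate([361, 980, 0]) {
  translate([0, 0, 366]) cube([327, 290, 30]);
  translate([19, 19, 0]) cylinder(h = 366, r = 19);
  translate([308, 19, 0]) cylinder(h = 366, r = 19);
  translate([19, 271, 0]) cylinder(h = 366, r = 19);
  translate([308, 271, 0]) cylinder(h = 366, r = 19);
}
translate([1209, 265, 0]) {
  translate([0, 0, 366]) cube([327, 290, 30]);
  translate([19, 19, 0]) cylinder(h = 366, r = 19);
  translate([308, 19, 0]) cylinder(h = 366, r = 19);
  translate([19, 271, 0]) cylinder(h = 366, r = 19);
  translate([308, 271, 0]) cylinder(h = 366, r = 19);
}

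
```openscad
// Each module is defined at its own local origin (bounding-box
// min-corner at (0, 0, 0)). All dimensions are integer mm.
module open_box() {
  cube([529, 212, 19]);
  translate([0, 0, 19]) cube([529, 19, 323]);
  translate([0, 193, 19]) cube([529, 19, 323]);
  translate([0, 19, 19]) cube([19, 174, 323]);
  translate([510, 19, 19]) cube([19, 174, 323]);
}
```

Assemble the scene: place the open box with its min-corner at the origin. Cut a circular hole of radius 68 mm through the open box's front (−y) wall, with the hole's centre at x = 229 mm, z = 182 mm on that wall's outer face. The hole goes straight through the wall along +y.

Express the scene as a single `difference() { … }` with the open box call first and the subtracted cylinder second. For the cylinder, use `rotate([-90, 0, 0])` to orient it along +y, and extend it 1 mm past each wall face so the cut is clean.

difference() {
  open_box();
  translate([229, -1, 182]) rotate([-90, 0, 0]) cylinder(h = 21, r = 68);
}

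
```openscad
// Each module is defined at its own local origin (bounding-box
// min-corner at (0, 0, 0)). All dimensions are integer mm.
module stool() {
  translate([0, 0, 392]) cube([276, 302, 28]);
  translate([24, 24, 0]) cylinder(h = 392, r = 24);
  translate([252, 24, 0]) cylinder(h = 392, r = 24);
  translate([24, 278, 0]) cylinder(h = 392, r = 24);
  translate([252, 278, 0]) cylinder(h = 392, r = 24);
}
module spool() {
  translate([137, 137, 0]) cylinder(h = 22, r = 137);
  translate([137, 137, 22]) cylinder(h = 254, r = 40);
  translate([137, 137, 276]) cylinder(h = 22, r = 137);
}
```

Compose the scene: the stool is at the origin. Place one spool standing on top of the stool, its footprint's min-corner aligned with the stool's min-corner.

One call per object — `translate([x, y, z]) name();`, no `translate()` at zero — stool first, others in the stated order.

stool();
translate([0, 0, 420]) spool();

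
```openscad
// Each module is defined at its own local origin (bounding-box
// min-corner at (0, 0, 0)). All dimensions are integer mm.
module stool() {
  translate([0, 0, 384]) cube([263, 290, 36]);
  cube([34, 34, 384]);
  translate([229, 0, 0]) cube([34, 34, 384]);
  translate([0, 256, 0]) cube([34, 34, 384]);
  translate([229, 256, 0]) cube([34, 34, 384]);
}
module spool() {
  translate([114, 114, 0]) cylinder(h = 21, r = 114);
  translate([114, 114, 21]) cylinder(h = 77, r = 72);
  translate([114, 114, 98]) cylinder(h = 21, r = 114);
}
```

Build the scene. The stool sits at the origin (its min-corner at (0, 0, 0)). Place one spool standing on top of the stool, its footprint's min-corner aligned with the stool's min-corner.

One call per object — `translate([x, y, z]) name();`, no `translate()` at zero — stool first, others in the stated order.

stool();
translate([0, 0, 420]) spool();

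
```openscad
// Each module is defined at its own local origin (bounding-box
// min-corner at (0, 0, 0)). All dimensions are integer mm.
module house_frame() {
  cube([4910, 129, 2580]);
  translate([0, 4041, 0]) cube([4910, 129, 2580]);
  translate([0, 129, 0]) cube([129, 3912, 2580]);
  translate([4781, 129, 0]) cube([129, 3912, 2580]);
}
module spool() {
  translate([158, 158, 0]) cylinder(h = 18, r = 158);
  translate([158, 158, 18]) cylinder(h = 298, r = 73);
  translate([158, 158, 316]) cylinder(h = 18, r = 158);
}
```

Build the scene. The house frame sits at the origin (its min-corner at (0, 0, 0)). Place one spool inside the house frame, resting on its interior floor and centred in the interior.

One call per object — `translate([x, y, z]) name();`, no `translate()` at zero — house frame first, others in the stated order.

house_frame();
translate([2297, 1927, 0]) spool();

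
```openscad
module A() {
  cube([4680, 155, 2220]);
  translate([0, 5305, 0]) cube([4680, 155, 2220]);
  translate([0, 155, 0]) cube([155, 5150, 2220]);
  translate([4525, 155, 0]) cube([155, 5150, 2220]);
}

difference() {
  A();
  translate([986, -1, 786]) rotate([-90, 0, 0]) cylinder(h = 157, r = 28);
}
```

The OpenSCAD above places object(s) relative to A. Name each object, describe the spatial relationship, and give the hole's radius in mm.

A is a house frame. The house frame has a circular hole through its front wall. The hole's radius is 28 mm.

The subtracted cylinder has r = 28 mm.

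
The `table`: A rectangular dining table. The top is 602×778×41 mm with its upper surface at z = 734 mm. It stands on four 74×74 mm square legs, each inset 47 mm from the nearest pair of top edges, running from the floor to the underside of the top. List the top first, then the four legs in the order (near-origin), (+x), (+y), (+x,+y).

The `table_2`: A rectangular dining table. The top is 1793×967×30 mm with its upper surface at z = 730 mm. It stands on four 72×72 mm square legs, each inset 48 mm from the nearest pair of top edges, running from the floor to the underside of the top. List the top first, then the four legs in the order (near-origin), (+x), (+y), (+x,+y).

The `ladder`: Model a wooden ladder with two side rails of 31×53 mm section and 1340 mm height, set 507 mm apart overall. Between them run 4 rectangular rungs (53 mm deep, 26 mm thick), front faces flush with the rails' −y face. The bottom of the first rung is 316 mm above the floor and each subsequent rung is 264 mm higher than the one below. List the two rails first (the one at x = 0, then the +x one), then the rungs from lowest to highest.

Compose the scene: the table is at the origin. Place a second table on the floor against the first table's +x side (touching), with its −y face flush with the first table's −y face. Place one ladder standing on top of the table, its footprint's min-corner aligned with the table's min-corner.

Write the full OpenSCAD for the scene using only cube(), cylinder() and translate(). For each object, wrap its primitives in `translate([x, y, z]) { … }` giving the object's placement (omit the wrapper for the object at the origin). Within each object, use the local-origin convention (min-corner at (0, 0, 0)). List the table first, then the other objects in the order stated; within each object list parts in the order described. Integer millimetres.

translate([0, 0, 693]) cube([602, 778, 41]);
translate([47, 47, 0]) cube([74, 74, 693]);
translate([481, 47, 0]) cube([74, 74, 693]);
translate([47, 657, 0]) cube([74, 74, 693]);
translate([481, 657, 0]) cube([74, 74, 693]);
translate([602, 0, 0]) {
  translate([0, 0, 700]) cube([1793, 967, 30]);
  translate([48, 48, 0]) cube([72, 72, 700]);
  translate([1673, 48, 0]) cube([72, 72, 700]);
  translate([48, 847, 0]) cube([72, 72, 700]);
  translate([1673, 847, 0]) cube([72, 72, 700]);
}
translate([0, 0, 734]) {
  cube([31, 53, 1340]);
  translate([476, 0, 0]) cube([31, 53, 1340]);
  translate([31, 0, 316]) cube([445, 53, 26]);
  translate([31, 0, 580]) cube([445, 53, 26]);
  translate([31, 0, 844]) cube([445, 53, 26]);
  translate([31, 0, 1108]) cube([445, 53, 26]);
}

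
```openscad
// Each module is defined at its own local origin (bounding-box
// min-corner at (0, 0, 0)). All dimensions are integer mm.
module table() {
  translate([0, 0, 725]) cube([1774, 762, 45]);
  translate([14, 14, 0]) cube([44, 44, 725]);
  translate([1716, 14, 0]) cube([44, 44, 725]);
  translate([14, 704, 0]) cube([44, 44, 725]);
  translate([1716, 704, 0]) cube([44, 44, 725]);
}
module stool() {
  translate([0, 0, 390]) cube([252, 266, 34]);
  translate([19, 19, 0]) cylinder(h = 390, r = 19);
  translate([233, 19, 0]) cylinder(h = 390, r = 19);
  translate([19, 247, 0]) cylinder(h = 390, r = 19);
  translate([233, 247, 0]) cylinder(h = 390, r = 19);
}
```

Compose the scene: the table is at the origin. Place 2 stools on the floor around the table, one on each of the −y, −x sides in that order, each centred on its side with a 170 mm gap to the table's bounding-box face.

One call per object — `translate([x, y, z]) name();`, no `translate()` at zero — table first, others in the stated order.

table();
translate([761, -436, 0]) stool();
translate([-422, 248, 0]) stool();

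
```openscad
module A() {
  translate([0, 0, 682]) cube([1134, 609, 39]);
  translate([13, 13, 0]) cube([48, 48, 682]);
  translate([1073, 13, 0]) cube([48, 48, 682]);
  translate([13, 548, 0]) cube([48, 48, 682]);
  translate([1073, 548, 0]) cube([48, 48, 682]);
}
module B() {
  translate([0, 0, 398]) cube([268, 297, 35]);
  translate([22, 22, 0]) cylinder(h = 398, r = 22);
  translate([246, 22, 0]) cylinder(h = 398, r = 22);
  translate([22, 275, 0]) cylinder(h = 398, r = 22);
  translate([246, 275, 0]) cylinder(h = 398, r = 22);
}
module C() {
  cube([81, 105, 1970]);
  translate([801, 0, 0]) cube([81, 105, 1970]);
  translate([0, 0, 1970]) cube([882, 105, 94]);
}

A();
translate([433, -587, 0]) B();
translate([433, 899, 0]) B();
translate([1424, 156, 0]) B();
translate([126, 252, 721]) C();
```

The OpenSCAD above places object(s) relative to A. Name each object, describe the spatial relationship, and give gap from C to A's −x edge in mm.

A is a table. B is a stool. C is a door frame. Three stools sit around the table at the −y, +y, +x sides. The door frame is on top of the table, centred. The gap from the door frame to the table's −x edge is 126 mm.

The door frame's min-x is at 126; the table's min-x is 0; gap = 126 mm.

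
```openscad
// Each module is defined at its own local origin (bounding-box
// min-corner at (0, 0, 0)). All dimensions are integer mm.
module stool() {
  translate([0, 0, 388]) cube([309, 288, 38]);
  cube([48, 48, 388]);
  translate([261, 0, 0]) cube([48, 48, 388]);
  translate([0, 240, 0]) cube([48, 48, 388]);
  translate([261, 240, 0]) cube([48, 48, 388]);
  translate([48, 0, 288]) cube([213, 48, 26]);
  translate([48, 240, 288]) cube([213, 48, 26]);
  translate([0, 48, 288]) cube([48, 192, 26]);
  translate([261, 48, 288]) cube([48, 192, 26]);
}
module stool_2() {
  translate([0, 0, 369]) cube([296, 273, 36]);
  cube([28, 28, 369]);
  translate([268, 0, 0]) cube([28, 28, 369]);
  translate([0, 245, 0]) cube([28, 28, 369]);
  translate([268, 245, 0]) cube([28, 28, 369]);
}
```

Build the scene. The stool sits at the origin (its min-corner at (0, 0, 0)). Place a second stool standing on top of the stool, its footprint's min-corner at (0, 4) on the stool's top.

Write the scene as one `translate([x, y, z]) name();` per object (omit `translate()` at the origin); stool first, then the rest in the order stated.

stool();
translate([0, 4, 426]) stool_2();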